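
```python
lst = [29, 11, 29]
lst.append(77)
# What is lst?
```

[29, 11, 29, 77]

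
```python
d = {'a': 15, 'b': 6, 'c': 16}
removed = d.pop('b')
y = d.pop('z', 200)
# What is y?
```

After line 1: d = {'a': 15, 'b': 6, 'c': 16}
After line 2 (pop 'b' returns 6): d = {'a': 15, 'c': 16}, removed = 6
After line 3 (pop 'z' missing, returns default 200): d = {'a': 15, 'c': 16}, y = 200

200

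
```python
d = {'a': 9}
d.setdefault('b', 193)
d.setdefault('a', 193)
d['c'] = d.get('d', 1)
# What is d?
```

After line 1: d = {'a': 9}
After line 2 (setdefault adds 'b'=193): d = {'a': 9, 'b': 193}
After line 3 (setdefault 'a' no-op, already exists): d = {'a': 9, 'b': 193}
After line 4 (get('d', 1) returns default since 'd' not in d): d = {'a': 9, 'b': 193, 'c': 1}

{'a': 9, 'b': 193, 'c': 1}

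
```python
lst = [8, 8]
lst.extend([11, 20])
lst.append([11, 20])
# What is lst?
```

After line 1: lst = [8, 8]
After line 2 (extend unpacks [11, 20]): lst = [8, 8, 11, 20]
After line 3 (append adds [11, 20] as single element): lst = [8, 8, 11, 20, [11, 20]]

[8, 8, 11, 20, [11, 20]]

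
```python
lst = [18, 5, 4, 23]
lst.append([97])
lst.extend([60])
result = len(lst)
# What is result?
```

After line 1: lst = [18, 5, 4, 23]
After line 2 (append adds [97] as single element): lst = [18, 5, 4, 23, [97]]
After line 3 (extend unpacks [60], adds 60): lst = [18, 5, 4, 23, [97], 60]
After line 4: result = len(lst) = 6

6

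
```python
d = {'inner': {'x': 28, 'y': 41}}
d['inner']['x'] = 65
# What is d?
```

After line 1: d = {'inner': {'x': 28, 'y': 41}}
After line 2 (inner x overwritten): d = {'inner': {'x': 65, 'y': 41}}

{'inner': {'x': 65, 'y': 41}}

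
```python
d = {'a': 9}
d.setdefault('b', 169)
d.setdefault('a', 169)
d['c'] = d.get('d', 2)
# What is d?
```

After line 1: d = {'a': 9}
After line 2 (setdefault adds 'b'=169): d = {'a': 9, 'b': 169}
After line 3 (setdefault 'a' no-op, already exists): d = {'a': 9, 'b': 169}
After line 4 (get('d', 2) returns default since 'd' not in d): d = {'a': 9, 'b': 169, 'c': 2}

{'a': 9, 'b': 169, 'c': 2}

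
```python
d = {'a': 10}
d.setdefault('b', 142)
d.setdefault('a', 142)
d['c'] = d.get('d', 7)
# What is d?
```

After line 1: d = {'a': 10}
After line 2 (setdefault adds 'b'=142): d = {'a': 10, 'b': 142}
After line 3 (setdefault 'a' no-op, already exists): d = {'a': 10, 'b': 142}
After line 4 (get('d', 7) returns default since 'd' not in d): d = {'a': 10, 'b': 142, 'c': 7}

{'a': 10, 'b': 142, 'c': 7}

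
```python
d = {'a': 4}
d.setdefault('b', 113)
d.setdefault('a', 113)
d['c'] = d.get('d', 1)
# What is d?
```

After line 1: d = {'a': 4}
After line 2 (setdefault adds 'b'=113): d = {'a': 4, 'b': 113}
After line 3 (setdefault 'a' no-op, already exists): d = {'a': 4, 'b': 113}
After line 4 (get('d', 1) returns default since 'd' not in d): d = {'a': 4, 'b': 113, 'c': 1}

{'a': 4, 'b': 113, 'c': 1}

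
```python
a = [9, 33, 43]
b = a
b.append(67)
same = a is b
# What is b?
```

After line 1: a = [9, 33, 43]
After line 2 (b = a is an alias, same object): a = [9, 33, 43], b = [9, 33, 43]
After line 3 (b.append mutates the shared list): a = [9, 33, 43, 67], b = [9, 33, 43, 67]
After line 4 (same = a is b; same object -> True): same = True

[9, 33, 43, 67]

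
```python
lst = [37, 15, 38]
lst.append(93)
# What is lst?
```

[37, 15, 38, 93]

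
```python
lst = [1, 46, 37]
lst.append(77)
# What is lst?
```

[1, 46, 37, 77]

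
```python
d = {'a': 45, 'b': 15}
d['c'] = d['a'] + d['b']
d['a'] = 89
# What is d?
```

After line 1: d = {'a': 45, 'b': 15}
After line 2 (d['c'] = 45 + 15): d = {'a': 45, 'b': 15, 'c': 60}
After line 3: d = {'a': 89, 'b': 15, 'c': 60}

{'a': 89, 'b': 15, 'c': 60}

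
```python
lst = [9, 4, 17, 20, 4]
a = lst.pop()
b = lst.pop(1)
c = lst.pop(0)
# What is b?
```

After line 1: lst = [9, 4, 17, 20, 4]
After line 2 (pop() -> a = 4): lst = [9, 4, 17, 20]
After line 3 (pop(1) -> b = 4): lst = [9, 17, 20]
After line 4 (pop(0) -> c = 9): lst = [17, 20]

4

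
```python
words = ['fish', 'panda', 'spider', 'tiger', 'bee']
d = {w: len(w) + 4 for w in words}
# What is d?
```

{'fish': 8, 'panda': 9, 'spider': 10, 'tiger': 9, 'bee': 7}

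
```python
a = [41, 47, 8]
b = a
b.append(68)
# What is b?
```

After line 1: a = [41, 47, 8]
After line 2 (b = a is an alias, same object): a = [41, 47, 8], b = [41, 47, 8]
After line 3 (b.append mutates the shared list): a = [41, 47, 8, 68], b = [41, 47, 8, 68]

[41, 47, 8, 68]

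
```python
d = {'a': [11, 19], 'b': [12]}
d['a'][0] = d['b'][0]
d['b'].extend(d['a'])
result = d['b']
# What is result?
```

After line 1: d = {'a': [11, 19], 'b': [12]}
After line 2 (a[0] = b[0] = 12): d = {'a': [12, 19], 'b': [12]}
After line 3 (b.extend(a) appends [12, 19]): d = {'a': [12, 19], 'b': [12, 12, 19]}
After line 4: result = d['b'] = [12, 12, 19]

[12, 12, 19]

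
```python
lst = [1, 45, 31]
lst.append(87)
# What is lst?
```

[1, 45, 31, 87]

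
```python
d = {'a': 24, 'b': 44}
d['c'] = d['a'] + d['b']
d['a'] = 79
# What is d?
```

After line 1: d = {'a': 24, 'b': 44}
After line 2 (d['c'] = 24 + 44): d = {'a': 24, 'b': 44, 'c': 68}
After line 3: d = {'a': 79, 'b': 44, 'c': 68}

{'a': 79, 'b': 44, 'c': 68}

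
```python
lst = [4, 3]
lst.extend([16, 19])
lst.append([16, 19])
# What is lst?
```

After line 1: lst = [4, 3]
After line 2 (extend unpacks [16, 19]): lst = [4, 3, 16, 19]
After line 3 (append adds [16, 19] as single element): lst = [4, 3, 16, 19, [16, 19]]

[4, 3, 16, 19, [16, 19]]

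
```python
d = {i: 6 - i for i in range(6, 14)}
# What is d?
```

{6: 0, 7: -1, 8: -2, 9: -3, 10: -4, 11: -5, 12: -6, 13: -7}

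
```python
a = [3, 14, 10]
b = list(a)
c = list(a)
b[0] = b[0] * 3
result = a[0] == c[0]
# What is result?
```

After line 1: a = [3, 14, 10]
After line 2 (b = list(a), copy): a = [3, 14, 10], b = [3, 14, 10]
After line 3 (c = list(a) is a copy, new object): c = [3, 14, 10]
After line 4 (b[0] = 3 * 3 = 9; only b mutates (copy)): a = [3, 14, 10], b = [9, 14, 10], c = [3, 14, 10]
After line 5 (a[0] = 3, c[0] = 3; result = True)

True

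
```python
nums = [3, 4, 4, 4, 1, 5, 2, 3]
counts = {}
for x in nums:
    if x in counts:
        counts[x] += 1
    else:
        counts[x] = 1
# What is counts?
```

Initial: counts = {}, nums = [3, 4, 4, 4, 1, 5, 2, 3]
See 3: counts = {3: 1}
See 4: counts = {3: 1, 4: 1}
See 4: counts = {3: 1, 4: 2}
See 4: counts = {3: 1, 4: 3}
See 1: counts = {3: 1, 4: 3, 1: 1}
See 5: counts = {3: 1, 4: 3, 1: 1, 5: 1}
See 2: counts = {3: 1, 4: 3, 1: 1, 5: 1, 2: 1}
See 3: counts = {3: 2, 4: 3, 1: 1, 5: 1, 2: 1}

{3: 2, 4: 3, 1: 1, 5: 1, 2: 1}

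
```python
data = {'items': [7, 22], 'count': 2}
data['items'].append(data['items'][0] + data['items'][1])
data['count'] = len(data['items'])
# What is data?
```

After line 1: data = {'items': [7, 22], 'count': 2}
After line 2 (append 7 + 22 = 29): data = {'items': [7, 22, 29], 'count': 2}
After line 3 (count = len(items) = 3): data = {'items': [7, 22, 29], 'count': 3}

{'items': [7, 22, 29], 'count': 3}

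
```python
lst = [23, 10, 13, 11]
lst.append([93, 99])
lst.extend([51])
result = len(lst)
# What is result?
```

After line 1: lst = [23, 10, 13, 11]
After line 2 (append adds [93, 99] as single element): lst = [23, 10, 13, 11, [93, 99]]
After line 3 (extend unpacks [51], adds 51): lst = [23, 10, 13, 11, [93, 99], 51]
After line 4: result = len(lst) = 6

6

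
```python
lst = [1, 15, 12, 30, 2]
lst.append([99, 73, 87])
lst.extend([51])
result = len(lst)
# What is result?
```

After line 1: lst = [1, 15, 12, 30, 2]
After line 2 (append adds [99, 73, 87] as single element): lst = [1, 15, 12, 30, 2, [99, 73, 87]]
After line 3 (extend unpacks [51], adds 51): lst = [1, 15, 12, 30, 2, [99, 73, 87], 51]
After line 4: result = len(lst) = 7

7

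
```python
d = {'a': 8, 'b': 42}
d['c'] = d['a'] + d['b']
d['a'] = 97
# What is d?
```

After line 1: d = {'a': 8, 'b': 42}
After line 2 (d['c'] = 8 + 42): d = {'a': 8, 'b': 42, 'c': 50}
After line 3: d = {'a': 97, 'b': 42, 'c': 50}

{'a': 97, 'b': 42, 'c': 50}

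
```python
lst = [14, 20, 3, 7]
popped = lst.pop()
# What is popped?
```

7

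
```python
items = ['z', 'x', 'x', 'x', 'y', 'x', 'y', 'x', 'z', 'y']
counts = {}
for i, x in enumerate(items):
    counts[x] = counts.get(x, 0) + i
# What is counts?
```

Initial: counts = {}, items = ['z', 'x', 'x', 'x', 'y', 'x', 'y', 'x', 'z', 'y']
i=0, x='z': counts = {'z': 0}
i=1, x='x': counts = {'z': 0, 'x': 1}
i=2, x='x': counts = {'z': 0, 'x': 3}
i=3, x='x': counts = {'z': 0, 'x': 6}
i=4, x='y': counts = {'z': 0, 'x': 6, 'y': 4}
i=5, x='x': counts = {'z': 0, 'x': 11, 'y': 4}
i=6, x='y': counts = {'z': 0, 'x': 11, 'y': 10}
i=7, x='x': counts = {'z': 0, 'x': 18, 'y': 10}
i=8, x='z': counts = {'z': 8, 'x': 18, 'y': 10}
i=9, x='y': counts = {'z': 8, 'x': 18, 'y': 19}

{'z': 8, 'x': 18, 'y': 19}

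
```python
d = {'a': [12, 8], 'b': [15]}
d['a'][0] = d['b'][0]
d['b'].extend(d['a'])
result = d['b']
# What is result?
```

After line 1: d = {'a': [12, 8], 'b': [15]}
After line 2 (a[0] = b[0] = 15): d = {'a': [15, 8], 'b': [15]}
After line 3 (b.extend(a) appends [15, 8]): d = {'a': [15, 8], 'b': [15, 15, 8]}
After line 4: result = d['b'] = [15, 15, 8]

[15, 15, 8]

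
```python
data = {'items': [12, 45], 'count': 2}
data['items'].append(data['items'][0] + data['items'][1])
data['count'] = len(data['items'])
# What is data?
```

After line 1: data = {'items': [12, 45], 'count': 2}
After line 2 (append 12 + 45 = 57): data = {'items': [12, 45, 57], 'count': 2}
After line 3 (count = len(items) = 3): data = {'items': [12, 45, 57], 'count': 3}

{'items': [12, 45, 57], 'count': 3}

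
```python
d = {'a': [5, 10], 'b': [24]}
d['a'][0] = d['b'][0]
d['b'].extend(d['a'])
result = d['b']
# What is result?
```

After line 1: d = {'a': [5, 10], 'b': [24]}
After line 2 (a[0] = b[0] = 24): d = {'a': [24, 10], 'b': [24]}
After line 3 (b.extend(a) appends [24, 10]): d = {'a': [24, 10], 'b': [24, 24, 10]}
After line 4: result = d['b'] = [24, 24, 10]

[24, 24, 10]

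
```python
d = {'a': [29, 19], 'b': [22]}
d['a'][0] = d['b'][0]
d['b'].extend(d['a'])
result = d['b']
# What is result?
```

After line 1: d = {'a': [29, 19], 'b': [22]}
After line 2 (a[0] = b[0] = 22): d = {'a': [22, 19], 'b': [22]}
After line 3 (b.extend(a) appends [22, 19]): d = {'a': [22, 19], 'b': [22, 22, 19]}
After line 4: result = d['b'] = [22, 22, 19]

[22, 22, 19]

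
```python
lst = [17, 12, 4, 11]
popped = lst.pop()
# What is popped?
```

11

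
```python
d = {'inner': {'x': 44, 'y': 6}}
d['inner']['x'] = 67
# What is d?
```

After line 1: d = {'inner': {'x': 44, 'y': 6}}
After line 2 (inner x overwritten): d = {'inner': {'x': 67, 'y': 6}}

{'inner': {'x': 67, 'y': 6}}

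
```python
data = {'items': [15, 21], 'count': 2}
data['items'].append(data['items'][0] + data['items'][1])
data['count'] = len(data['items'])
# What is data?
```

After line 1: data = {'items': [15, 21], 'count': 2}
After line 2 (append 15 + 21 = 36): data = {'items': [15, 21, 36], 'count': 2}
After line 3 (count = len(items) = 3): data = {'items': [15, 21, 36], 'count': 3}

{'items': [15, 21, 36], 'count': 3}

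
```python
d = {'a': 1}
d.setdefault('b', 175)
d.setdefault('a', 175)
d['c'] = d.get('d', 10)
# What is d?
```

After line 1: d = {'a': 1}
After line 2 (setdefault adds 'b'=175): d = {'a': 1, 'b': 175}
After line 3 (setdefault 'a' no-op, already exists): d = {'a': 1, 'b': 175}
After line 4 (get('d', 10) returns default since 'd' not in d): d = {'a': 1, 'b': 175, 'c': 10}

{'a': 1, 'b': 175, 'c': 10}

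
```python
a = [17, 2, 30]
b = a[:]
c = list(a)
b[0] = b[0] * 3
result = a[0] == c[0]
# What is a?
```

After line 1: a = [17, 2, 30]
After line 2 (b = a[:], copy): a = [17, 2, 30], b = [17, 2, 30]
After line 3 (c = list(a) is a copy, new object): c = [17, 2, 30]
After line 4 (b[0] = 17 * 3 = 51; only b mutates (copy)): a = [17, 2, 30], b = [51, 2, 30], c = [17, 2, 30]
After line 5 (a[0] = 17, c[0] = 17; result = True)

[17, 2, 30]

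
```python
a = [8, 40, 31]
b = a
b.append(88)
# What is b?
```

After line 1: a = [8, 40, 31]
After line 2 (b = a is an alias, same object): a = [8, 40, 31], b = [8, 40, 31]
After line 3 (b.append mutates the shared list): a = [8, 40, 31, 88], b = [8, 40, 31, 88]

[8, 40, 31, 88]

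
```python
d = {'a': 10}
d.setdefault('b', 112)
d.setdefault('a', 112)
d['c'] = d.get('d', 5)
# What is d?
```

After line 1: d = {'a': 10}
After line 2 (setdefault adds 'b'=112): d = {'a': 10, 'b': 112}
After line 3 (setdefault 'a' no-op, already exists): d = {'a': 10, 'b': 112}
After line 4 (get('d', 5) returns default since 'd' not in d): d = {'a': 10, 'b': 112, 'c': 5}

{'a': 10, 'b': 112, 'c': 5}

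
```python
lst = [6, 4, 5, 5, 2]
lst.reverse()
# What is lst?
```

[2, 5, 5, 4, 6]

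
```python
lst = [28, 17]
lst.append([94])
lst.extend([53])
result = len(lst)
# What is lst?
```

After line 1: lst = [28, 17]
After line 2 (append adds [94] as single element): lst = [28, 17, [94]]
After line 3 (extend unpacks [53], adds 53): lst = [28, 17, [94], 53]
After line 4: result = len(lst) = 4

[28, 17, [94], 53]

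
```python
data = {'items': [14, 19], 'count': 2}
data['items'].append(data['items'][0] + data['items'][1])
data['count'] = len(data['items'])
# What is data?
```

After line 1: data = {'items': [14, 19], 'count': 2}
After line 2 (append 14 + 19 = 33): data = {'items': [14, 19, 33], 'count': 2}
After line 3 (count = len(items) = 3): data = {'items': [14, 19, 33], 'count': 3}

{'items': [14, 19, 33], 'count': 3}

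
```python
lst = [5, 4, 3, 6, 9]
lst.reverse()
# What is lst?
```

[9, 6, 3, 4, 5]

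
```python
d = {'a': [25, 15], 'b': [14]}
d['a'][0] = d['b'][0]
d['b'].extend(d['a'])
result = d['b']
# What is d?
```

After line 1: d = {'a': [25, 15], 'b': [14]}
After line 2 (a[0] = b[0] = 14): d = {'a': [14, 15], 'b': [14]}
After line 3 (b.extend(a) appends [14, 15]): d = {'a': [14, 15], 'b': [14, 14, 15]}
After line 4: result = d['b'] = [14, 14, 15]

{'a': [14, 15], 'b': [14, 14, 15]}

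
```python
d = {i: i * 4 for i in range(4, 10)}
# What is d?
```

{4: 16, 5: 20, 6: 24, 7: 28, 8: 32, 9: 36}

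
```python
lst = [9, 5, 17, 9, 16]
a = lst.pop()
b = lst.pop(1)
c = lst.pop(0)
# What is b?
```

After line 1: lst = [9, 5, 17, 9, 16]
After line 2 (pop() -> a = 16): lst = [9, 5, 17, 9]
After line 3 (pop(1) -> b = 5): lst = [9, 17, 9]
After line 4 (pop(0) -> c = 9): lst = [17, 9]

5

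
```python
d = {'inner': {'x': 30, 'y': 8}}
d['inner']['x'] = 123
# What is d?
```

After line 1: d = {'inner': {'x': 30, 'y': 8}}
After line 2 (inner x overwritten): d = {'inner': {'x': 123, 'y': 8}}

{'inner': {'x': 123, 'y': 8}}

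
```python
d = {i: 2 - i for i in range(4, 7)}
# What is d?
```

{4: -2, 5: -3, 6: -4}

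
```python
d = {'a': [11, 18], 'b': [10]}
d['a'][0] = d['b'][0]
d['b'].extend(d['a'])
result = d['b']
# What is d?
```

After line 1: d = {'a': [11, 18], 'b': [10]}
After line 2 (a[0] = b[0] = 10): d = {'a': [10, 18], 'b': [10]}
After line 3 (b.extend(a) appends [10, 18]): d = {'a': [10, 18], 'b': [10, 10, 18]}
After line 4: result = d['b'] = [10, 10, 18]

{'a': [10, 18], 'b': [10, 10, 18]}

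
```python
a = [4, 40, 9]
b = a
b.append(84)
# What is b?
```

After line 1: a = [4, 40, 9]
After line 2 (b = a is an alias, same object): a = [4, 40, 9], b = [4, 40, 9]
After line 3 (b.append mutates the shared list): a = [4, 40, 9, 84], b = [4, 40, 9, 84]

[4, 40, 9, 84]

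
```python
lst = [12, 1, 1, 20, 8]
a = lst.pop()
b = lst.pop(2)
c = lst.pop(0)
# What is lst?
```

After line 1: lst = [12, 1, 1, 20, 8]
After line 2 (pop() -> a = 8): lst = [12, 1, 1, 20]
After line 3 (pop(2) -> b = 1): lst = [12, 1, 20]
After line 4 (pop(0) -> c = 12): lst = [1, 20]

[1, 20]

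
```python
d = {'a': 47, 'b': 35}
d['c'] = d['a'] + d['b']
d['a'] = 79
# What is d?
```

After line 1: d = {'a': 47, 'b': 35}
After line 2 (d['c'] = 47 + 35): d = {'a': 47, 'b': 35, 'c': 82}
After line 3: d = {'a': 79, 'b': 35, 'c': 82}

{'a': 79, 'b': 35, 'c': 82}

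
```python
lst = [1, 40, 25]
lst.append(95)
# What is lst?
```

[1, 40, 25, 95]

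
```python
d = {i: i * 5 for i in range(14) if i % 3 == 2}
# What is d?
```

{2: 10, 5: 25, 8: 40, 11: 55}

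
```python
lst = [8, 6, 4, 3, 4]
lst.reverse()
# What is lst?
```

[4, 3, 4, 6, 8]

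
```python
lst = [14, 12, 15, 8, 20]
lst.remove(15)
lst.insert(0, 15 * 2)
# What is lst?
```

After line 1: lst = [14, 12, 15, 8, 20]
After line 2 (remove first 15): lst = [14, 12, 8, 20]
After line 3 (insert 30 at index 0): lst = [30, 14, 12, 8, 20]

[30, 14, 12, 8, 20]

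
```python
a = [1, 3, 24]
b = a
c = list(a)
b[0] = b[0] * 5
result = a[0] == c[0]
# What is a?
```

After line 1: a = [1, 3, 24]
After line 2 (b = a, alias): a = [1, 3, 24], b = [1, 3, 24]
After line 3 (c = list(a) is a copy, new object): c = [1, 3, 24]
After line 4 (b[0] = 1 * 5 = 5; mutates shared a/b): a = b = [5, 3, 24], c = [1, 3, 24]
After line 5 (a[0] = 5, c[0] = 1; result = False)

[5, 3, 24]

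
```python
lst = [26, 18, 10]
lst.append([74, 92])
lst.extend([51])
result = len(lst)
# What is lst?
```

After line 1: lst = [26, 18, 10]
After line 2 (append adds [74, 92] as single element): lst = [26, 18, 10, [74, 92]]
After line 3 (extend unpacks [51], adds 51): lst = [26, 18, 10, [74, 92], 51]
After line 4: result = len(lst) = 5

[26, 18, 10, [74, 92], 51]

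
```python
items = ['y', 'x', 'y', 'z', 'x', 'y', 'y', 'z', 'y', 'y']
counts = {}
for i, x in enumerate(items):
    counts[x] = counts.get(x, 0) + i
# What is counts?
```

Initial: counts = {}, items = ['y', 'x', 'y', 'z', 'x', 'y', 'y', 'z', 'y', 'y']
i=0, x='y': counts = {'y': 0}
i=1, x='x': counts = {'y': 0, 'x': 1}
i=2, x='y': counts = {'y': 2, 'x': 1}
i=3, x='z': counts = {'y': 2, 'x': 1, 'z': 3}
i=4, x='x': counts = {'y': 2, 'x': 5, 'z': 3}
i=5, x='y': counts = {'y': 7, 'x': 5, 'z': 3}
i=6, x='y': counts = {'y': 13, 'x': 5, 'z': 3}
i=7, x='z': counts = {'y': 13, 'x': 5, 'z': 10}
i=8, x='y': counts = {'y': 21, 'x': 5, 'z': 10}
i=9, x='y': counts = {'y': 30, 'x': 5, 'z': 10}

{'y': 30, 'x': 5, 'z': 10}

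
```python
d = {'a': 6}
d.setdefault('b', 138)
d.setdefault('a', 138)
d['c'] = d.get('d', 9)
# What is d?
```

After line 1: d = {'a': 6}
After line 2 (setdefault adds 'b'=138): d = {'a': 6, 'b': 138}
After line 3 (setdefault 'a' no-op, already exists): d = {'a': 6, 'b': 138}
After line 4 (get('d', 9) returns default since 'd' not in d): d = {'a': 6, 'b': 138, 'c': 9}

{'a': 6, 'b': 138, 'c': 9}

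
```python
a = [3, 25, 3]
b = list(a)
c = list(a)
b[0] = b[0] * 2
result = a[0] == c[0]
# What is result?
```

After line 1: a = [3, 25, 3]
After line 2 (b = list(a), copy): a = [3, 25, 3], b = [3, 25, 3]
After line 3 (c = list(a) is a copy, new object): c = [3, 25, 3]
After line 4 (b[0] = 3 * 2 = 6; only b mutates (copy)): a = [3, 25, 3], b = [6, 25, 3], c = [3, 25, 3]
After line 5 (a[0] = 3, c[0] = 3; result = True)

True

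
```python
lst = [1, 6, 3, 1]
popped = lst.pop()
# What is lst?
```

[1, 6, 3]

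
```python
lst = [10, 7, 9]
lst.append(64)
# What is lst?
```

[10, 7, 9, 64]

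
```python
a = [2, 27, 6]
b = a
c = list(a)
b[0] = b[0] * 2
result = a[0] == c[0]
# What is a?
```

After line 1: a = [2, 27, 6]
After line 2 (b = a, alias): a = [2, 27, 6], b = [2, 27, 6]
After line 3 (c = list(a) is a copy, new object): c = [2, 27, 6]
After line 4 (b[0] = 2 * 2 = 4; mutates shared a/b): a = b = [4, 27, 6], c = [2, 27, 6]
After line 5 (a[0] = 4, c[0] = 2; result = False)

[4, 27, 6]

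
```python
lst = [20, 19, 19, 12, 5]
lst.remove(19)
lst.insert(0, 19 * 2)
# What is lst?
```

After line 1: lst = [20, 19, 19, 12, 5]
After line 2 (remove first 19): lst = [20, 19, 12, 5]
After line 3 (insert 38 at index 0): lst = [38, 20, 19, 12, 5]

[38, 20, 19, 12, 5]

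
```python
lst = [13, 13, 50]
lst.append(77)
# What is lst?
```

[13, 13, 50, 77]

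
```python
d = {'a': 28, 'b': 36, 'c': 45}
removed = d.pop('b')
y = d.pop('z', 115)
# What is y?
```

After line 1: d = {'a': 28, 'b': 36, 'c': 45}
After line 2 (pop 'b' returns 36): d = {'a': 28, 'c': 45}, removed = 36
After line 3 (pop 'z' missing, returns default 115): d = {'a': 28, 'c': 45}, y = 115

115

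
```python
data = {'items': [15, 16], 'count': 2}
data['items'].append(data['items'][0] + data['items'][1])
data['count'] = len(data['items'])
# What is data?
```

After line 1: data = {'items': [15, 16], 'count': 2}
After line 2 (append 15 + 16 = 31): data = {'items': [15, 16, 31], 'count': 2}
After line 3 (count = len(items) = 3): data = {'items': [15, 16, 31], 'count': 3}

{'items': [15, 16, 31], 'count': 3}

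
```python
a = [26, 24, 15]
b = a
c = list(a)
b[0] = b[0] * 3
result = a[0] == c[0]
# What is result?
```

After line 1: a = [26, 24, 15]
After line 2 (b = a, alias): a = [26, 24, 15], b = [26, 24, 15]
After line 3 (c = list(a) is a copy, new object): c = [26, 24, 15]
After line 4 (b[0] = 26 * 3 = 78; mutates shared a/b): a = b = [78, 24, 15], c = [26, 24, 15]
After line 5 (a[0] = 78, c[0] = 26; result = False)

False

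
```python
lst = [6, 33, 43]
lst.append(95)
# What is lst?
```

[6, 33, 43, 95]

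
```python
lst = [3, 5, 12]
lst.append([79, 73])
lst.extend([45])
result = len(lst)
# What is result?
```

After line 1: lst = [3, 5, 12]
After line 2 (append adds [79, 73] as single element): lst = [3, 5, 12, [79, 73]]
After line 3 (extend unpacks [45], adds 45): lst = [3, 5, 12, [79, 73], 45]
After line 4: result = len(lst) = 5

5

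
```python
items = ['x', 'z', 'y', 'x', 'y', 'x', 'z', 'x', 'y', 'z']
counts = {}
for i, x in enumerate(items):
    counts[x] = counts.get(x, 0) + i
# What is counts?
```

Initial: counts = {}, items = ['x', 'z', 'y', 'x', 'y', 'x', 'z', 'x', 'y', 'z']
i=0, x='x': counts = {'x': 0}
i=1, x='z': counts = {'x': 0, 'z': 1}
i=2, x='y': counts = {'x': 0, 'z': 1, 'y': 2}
i=3, x='x': counts = {'x': 3, 'z': 1, 'y': 2}
i=4, x='y': counts = {'x': 3, 'z': 1, 'y': 6}
i=5, x='x': counts = {'x': 8, 'z': 1, 'y': 6}
i=6, x='z': counts = {'x': 8, 'z': 7, 'y': 6}
i=7, x='x': counts = {'x': 15, 'z': 7, 'y': 6}
i=8, x='y': counts = {'x': 15, 'z': 7, 'y': 14}
i=9, x='z': counts = {'x': 15, 'z': 16, 'y': 14}

{'x': 15, 'z': 16, 'y': 14}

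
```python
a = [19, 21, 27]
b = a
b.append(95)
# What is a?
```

After line 1: a = [19, 21, 27]
After line 2 (b = a is an alias, same object): a = [19, 21, 27], b = [19, 21, 27]
After line 3 (b.append mutates the shared list): a = [19, 21, 27, 95], b = [19, 21, 27, 95]

[19, 21, 27, 95]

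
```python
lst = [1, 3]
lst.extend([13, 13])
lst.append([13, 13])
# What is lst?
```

After line 1: lst = [1, 3]
After line 2 (extend unpacks [13, 13]): lst = [1, 3, 13, 13]
After line 3 (append adds [13, 13] as single element): lst = [1, 3, 13, 13, [13, 13]]

[1, 3, 13, 13, [13, 13]]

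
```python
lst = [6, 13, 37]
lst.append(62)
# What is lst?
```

[6, 13, 37, 62]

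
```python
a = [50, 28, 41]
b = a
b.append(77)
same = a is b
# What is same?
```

After line 1: a = [50, 28, 41]
After line 2 (b = a is an alias, same object): a = [50, 28, 41], b = [50, 28, 41]
After line 3 (b.append mutates the shared list): a = [50, 28, 41, 77], b = [50, 28, 41, 77]
After line 4 (same = a is b; same object -> True): same = True

True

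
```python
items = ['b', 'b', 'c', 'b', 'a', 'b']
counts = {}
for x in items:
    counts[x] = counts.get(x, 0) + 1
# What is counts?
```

Initial: counts = {}, items = ['b', 'b', 'c', 'b', 'a', 'b']
See 'b': counts = {'b': 1}
See 'b': counts = {'b': 2}
See 'c': counts = {'b': 2, 'c': 1}
See 'b': counts = {'b': 3, 'c': 1}
See 'a': counts = {'b': 3, 'c': 1, 'a': 1}
See 'b': counts = {'b': 4, 'c': 1, 'a': 1}

{'b': 4, 'c': 1, 'a': 1}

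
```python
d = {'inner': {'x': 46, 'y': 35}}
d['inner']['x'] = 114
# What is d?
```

After line 1: d = {'inner': {'x': 46, 'y': 35}}
After line 2 (inner x overwritten): d = {'inner': {'x': 114, 'y': 35}}

{'inner': {'x': 114, 'y': 35}}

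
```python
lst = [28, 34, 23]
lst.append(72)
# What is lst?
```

[28, 34, 23, 72]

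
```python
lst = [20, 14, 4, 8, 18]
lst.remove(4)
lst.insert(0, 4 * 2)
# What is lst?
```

After line 1: lst = [20, 14, 4, 8, 18]
After line 2 (remove first 4): lst = [20, 14, 8, 18]
After line 3 (insert 8 at index 0): lst = [8, 20, 14, 8, 18]

[8, 20, 14, 8, 18]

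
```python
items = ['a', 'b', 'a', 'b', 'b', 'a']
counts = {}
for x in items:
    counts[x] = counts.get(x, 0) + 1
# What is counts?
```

Initial: counts = {}, items = ['a', 'b', 'a', 'b', 'b', 'a']
See 'a': counts = {'a': 1}
See 'b': counts = {'a': 1, 'b': 1}
See 'a': counts = {'a': 2, 'b': 1}
See 'b': counts = {'a': 2, 'b': 2}
See 'b': counts = {'a': 2, 'b': 3}
See 'a': counts = {'a': 3, 'b': 3}

{'a': 3, 'b': 3}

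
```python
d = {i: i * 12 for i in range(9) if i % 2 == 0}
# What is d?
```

{0: 0, 2: 24, 4: 48, 6: 72, 8: 96}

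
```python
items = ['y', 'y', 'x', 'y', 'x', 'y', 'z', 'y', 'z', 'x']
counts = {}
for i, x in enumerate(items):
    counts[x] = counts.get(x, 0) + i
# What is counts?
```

Initial: counts = {}, items = ['y', 'y', 'x', 'y', 'x', 'y', 'z', 'y', 'z', 'x']
i=0, x='y': counts = {'y': 0}
i=1, x='y': counts = {'y': 1}
i=2, x='x': counts = {'y': 1, 'x': 2}
i=3, x='y': counts = {'y': 4, 'x': 2}
i=4, x='x': counts = {'y': 4, 'x': 6}
i=5, x='y': counts = {'y': 9, 'x': 6}
i=6, x='z': counts = {'y': 9, 'x': 6, 'z': 6}
i=7, x='y': counts = {'y': 16, 'x': 6, 'z': 6}
i=8, x='z': counts = {'y': 16, 'x': 6, 'z': 14}
i=9, x='x': counts = {'y': 16, 'x': 15, 'z': 14}

{'y': 16, 'x': 15, 'z': 14}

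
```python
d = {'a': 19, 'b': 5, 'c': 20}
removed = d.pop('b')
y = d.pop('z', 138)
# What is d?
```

After line 1: d = {'a': 19, 'b': 5, 'c': 20}
After line 2 (pop 'b' returns 5): d = {'a': 19, 'c': 20}, removed = 5
After line 3 (pop 'z' missing, returns default 138): d = {'a': 19, 'c': 20}, y = 138

{'a': 19, 'c': 20}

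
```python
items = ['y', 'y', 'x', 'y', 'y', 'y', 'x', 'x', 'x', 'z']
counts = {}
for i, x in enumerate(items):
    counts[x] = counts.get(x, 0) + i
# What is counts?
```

Initial: counts = {}, items = ['y', 'y', 'x', 'y', 'y', 'y', 'x', 'x', 'x', 'z']
i=0, x='y': counts = {'y': 0}
i=1, x='y': counts = {'y': 1}
i=2, x='x': counts = {'y': 1, 'x': 2}
i=3, x='y': counts = {'y': 4, 'x': 2}
i=4, x='y': counts = {'y': 8, 'x': 2}
i=5, x='y': counts = {'y': 13, 'x': 2}
i=6, x='x': counts = {'y': 13, 'x': 8}
i=7, x='x': counts = {'y': 13, 'x': 15}
i=8, x='x': counts = {'y': 13, 'x': 23}
i=9, x='z': counts = {'y': 13, 'x': 23, 'z': 9}

{'y': 13, 'x': 23, 'z': 9}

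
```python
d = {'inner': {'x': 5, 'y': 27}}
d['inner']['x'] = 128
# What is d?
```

After line 1: d = {'inner': {'x': 5, 'y': 27}}
After line 2 (inner x overwritten): d = {'inner': {'x': 128, 'y': 27}}

{'inner': {'x': 128, 'y': 27}}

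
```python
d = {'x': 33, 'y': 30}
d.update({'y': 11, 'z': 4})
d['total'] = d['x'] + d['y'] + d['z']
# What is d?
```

After line 1: d = {'x': 33, 'y': 30}
After line 2 (y overwritten, z added): d = {'x': 33, 'y': 11, 'z': 4}
After line 3 (total = 33 + 11 + 4 = 48): d = {'x': 33, 'y': 11, 'z': 4, 'total': 48}

{'x': 33, 'y': 11, 'z': 4, 'total': 48}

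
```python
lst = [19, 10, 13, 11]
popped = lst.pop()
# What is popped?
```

11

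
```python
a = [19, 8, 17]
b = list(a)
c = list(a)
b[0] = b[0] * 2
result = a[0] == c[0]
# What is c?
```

After line 1: a = [19, 8, 17]
After line 2 (b = list(a), copy): a = [19, 8, 17], b = [19, 8, 17]
After line 3 (c = list(a) is a copy, new object): c = [19, 8, 17]
After line 4 (b[0] = 19 * 2 = 38; only b mutates (copy)): a = [19, 8, 17], b = [38, 8, 17], c = [19, 8, 17]
After line 5 (a[0] = 19, c[0] = 19; result = True)

[19, 8, 17]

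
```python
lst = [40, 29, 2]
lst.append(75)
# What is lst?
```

[40, 29, 2, 75]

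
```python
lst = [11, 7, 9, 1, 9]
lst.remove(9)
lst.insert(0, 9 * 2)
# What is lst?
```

After line 1: lst = [11, 7, 9, 1, 9]
After line 2 (remove first 9): lst = [11, 7, 1, 9]
After line 3 (insert 18 at index 0): lst = [18, 11, 7, 1, 9]

[18, 11, 7, 1, 9]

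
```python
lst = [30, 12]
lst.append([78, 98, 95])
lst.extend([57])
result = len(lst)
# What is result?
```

After line 1: lst = [30, 12]
After line 2 (append adds [78, 98, 95] as single element): lst = [30, 12, [78, 98, 95]]
After line 3 (extend unpacks [57], adds 57): lst = [30, 12, [78, 98, 95], 57]
After line 4: result = len(lst) = 4

4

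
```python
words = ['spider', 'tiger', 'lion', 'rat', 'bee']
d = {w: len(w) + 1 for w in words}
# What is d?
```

{'spider': 7, 'tiger': 6, 'lion': 5, 'rat': 4, 'bee': 4}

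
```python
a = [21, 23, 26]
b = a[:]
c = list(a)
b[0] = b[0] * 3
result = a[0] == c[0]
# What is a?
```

After line 1: a = [21, 23, 26]
After line 2 (b = a[:], copy): a = [21, 23, 26], b = [21, 23, 26]
After line 3 (c = list(a) is a copy, new object): c = [21, 23, 26]
After line 4 (b[0] = 21 * 3 = 63; only b mutates (copy)): a = [21, 23, 26], b = [63, 23, 26], c = [21, 23, 26]
After line 5 (a[0] = 21, c[0] = 21; result = True)

[21, 23, 26]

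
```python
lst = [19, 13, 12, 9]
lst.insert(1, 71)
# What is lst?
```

[19, 71, 13, 12, 9]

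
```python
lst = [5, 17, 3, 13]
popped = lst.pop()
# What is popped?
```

13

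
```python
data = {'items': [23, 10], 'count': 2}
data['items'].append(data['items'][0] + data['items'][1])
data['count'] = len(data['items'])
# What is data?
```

After line 1: data = {'items': [23, 10], 'count': 2}
After line 2 (append 23 + 10 = 33): data = {'items': [23, 10, 33], 'count': 2}
After line 3 (count = len(items) = 3): data = {'items': [23, 10, 33], 'count': 3}

{'items': [23, 10, 33], 'count': 3}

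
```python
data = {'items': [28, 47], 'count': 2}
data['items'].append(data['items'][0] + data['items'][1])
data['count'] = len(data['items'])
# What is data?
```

After line 1: data = {'items': [28, 47], 'count': 2}
After line 2 (append 28 + 47 = 75): data = {'items': [28, 47, 75], 'count': 2}
After line 3 (count = len(items) = 3): data = {'items': [28, 47, 75], 'count': 3}

{'items': [28, 47, 75], 'count': 3}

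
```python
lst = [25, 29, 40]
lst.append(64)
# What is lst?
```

[25, 29, 40, 64]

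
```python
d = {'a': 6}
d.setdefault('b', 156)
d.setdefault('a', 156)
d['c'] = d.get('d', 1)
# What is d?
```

After line 1: d = {'a': 6}
After line 2 (setdefault adds 'b'=156): d = {'a': 6, 'b': 156}
After line 3 (setdefault 'a' no-op, already exists): d = {'a': 6, 'b': 156}
After line 4 (get('d', 1) returns default since 'd' not in d): d = {'a': 6, 'b': 156, 'c': 1}

{'a': 6, 'b': 156, 'c': 1}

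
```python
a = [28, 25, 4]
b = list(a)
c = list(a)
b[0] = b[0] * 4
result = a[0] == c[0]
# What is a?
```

After line 1: a = [28, 25, 4]
After line 2 (b = list(a), copy): a = [28, 25, 4], b = [28, 25, 4]
After line 3 (c = list(a) is a copy, new object): c = [28, 25, 4]
After line 4 (b[0] = 28 * 4 = 112; only b mutates (copy)): a = [28, 25, 4], b = [112, 25, 4], c = [28, 25, 4]
After line 5 (a[0] = 28, c[0] = 28; result = True)

[28, 25, 4]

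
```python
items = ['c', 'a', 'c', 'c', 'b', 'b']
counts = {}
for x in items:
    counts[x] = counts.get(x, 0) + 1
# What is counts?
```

Initial: counts = {}, items = ['c', 'a', 'c', 'c', 'b', 'b']
See 'c': counts = {'c': 1}
See 'a': counts = {'c': 1, 'a': 1}
See 'c': counts = {'c': 2, 'a': 1}
See 'c': counts = {'c': 3, 'a': 1}
See 'b': counts = {'c': 3, 'a': 1, 'b': 1}
See 'b': counts = {'c': 3, 'a': 1, 'b': 2}

{'c': 3, 'a': 1, 'b': 2}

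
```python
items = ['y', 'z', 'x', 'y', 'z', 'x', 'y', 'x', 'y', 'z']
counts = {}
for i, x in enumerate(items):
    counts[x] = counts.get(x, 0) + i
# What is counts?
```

Initial: counts = {}, items = ['y', 'z', 'x', 'y', 'z', 'x', 'y', 'x', 'y', 'z']
i=0, x='y': counts = {'y': 0}
i=1, x='z': counts = {'y': 0, 'z': 1}
i=2, x='x': counts = {'y': 0, 'z': 1, 'x': 2}
i=3, x='y': counts = {'y': 3, 'z': 1, 'x': 2}
i=4, x='z': counts = {'y': 3, 'z': 5, 'x': 2}
i=5, x='x': counts = {'y': 3, 'z': 5, 'x': 7}
i=6, x='y': counts = {'y': 9, 'z': 5, 'x': 7}
i=7, x='x': counts = {'y': 9, 'z': 5, 'x': 14}
i=8, x='y': counts = {'y': 17, 'z': 5, 'x': 14}
i=9, x='z': counts = {'y': 17, 'z': 14, 'x': 14}

{'y': 17, 'z': 14, 'x': 14}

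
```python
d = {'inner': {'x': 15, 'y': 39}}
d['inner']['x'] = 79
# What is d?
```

After line 1: d = {'inner': {'x': 15, 'y': 39}}
After line 2 (inner x overwritten): d = {'inner': {'x': 79, 'y': 39}}

{'inner': {'x': 79, 'y': 39}}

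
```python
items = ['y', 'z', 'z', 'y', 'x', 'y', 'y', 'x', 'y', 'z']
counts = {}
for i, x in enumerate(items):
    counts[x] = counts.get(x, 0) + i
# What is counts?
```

Initial: counts = {}, items = ['y', 'z', 'z', 'y', 'x', 'y', 'y', 'x', 'y', 'z']
i=0, x='y': counts = {'y': 0}
i=1, x='z': counts = {'y': 0, 'z': 1}
i=2, x='z': counts = {'y': 0, 'z': 3}
i=3, x='y': counts = {'y': 3, 'z': 3}
i=4, x='x': counts = {'y': 3, 'z': 3, 'x': 4}
i=5, x='y': counts = {'y': 8, 'z': 3, 'x': 4}
i=6, x='y': counts = {'y': 14, 'z': 3, 'x': 4}
i=7, x='x': counts = {'y': 14, 'z': 3, 'x': 11}
i=8, x='y': counts = {'y': 22, 'z': 3, 'x': 11}
i=9, x='z': counts = {'y': 22, 'z': 12, 'x': 11}

{'y': 22, 'z': 12, 'x': 11}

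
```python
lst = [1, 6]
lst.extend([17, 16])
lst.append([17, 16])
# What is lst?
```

After line 1: lst = [1, 6]
After line 2 (extend unpacks [17, 16]): lst = [1, 6, 17, 16]
After line 3 (append adds [17, 16] as single element): lst = [1, 6, 17, 16, [17, 16]]

[1, 6, 17, 16, [17, 16]]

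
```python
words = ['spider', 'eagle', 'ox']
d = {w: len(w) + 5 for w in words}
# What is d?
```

{'spider': 11, 'eagle': 10, 'ox': 7}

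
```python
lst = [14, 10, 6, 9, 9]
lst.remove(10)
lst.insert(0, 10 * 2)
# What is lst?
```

After line 1: lst = [14, 10, 6, 9, 9]
After line 2 (remove first 10): lst = [14, 6, 9, 9]
After line 3 (insert 20 at index 0): lst = [20, 14, 6, 9, 9]

[20, 14, 6, 9, 9]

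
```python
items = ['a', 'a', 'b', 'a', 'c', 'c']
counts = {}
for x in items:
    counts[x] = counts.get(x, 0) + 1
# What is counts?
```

Initial: counts = {}, items = ['a', 'a', 'b', 'a', 'c', 'c']
See 'a': counts = {'a': 1}
See 'a': counts = {'a': 2}
See 'b': counts = {'a': 2, 'b': 1}
See 'a': counts = {'a': 3, 'b': 1}
See 'c': counts = {'a': 3, 'b': 1, 'c': 1}
See 'c': counts = {'a': 3, 'b': 1, 'c': 2}

{'a': 3, 'b': 1, 'c': 2}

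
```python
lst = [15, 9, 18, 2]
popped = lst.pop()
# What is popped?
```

2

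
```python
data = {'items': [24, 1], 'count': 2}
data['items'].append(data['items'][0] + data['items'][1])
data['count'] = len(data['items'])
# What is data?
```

After line 1: data = {'items': [24, 1], 'count': 2}
After line 2 (append 24 + 1 = 25): data = {'items': [24, 1, 25], 'count': 2}
After line 3 (count = len(items) = 3): data = {'items': [24, 1, 25], 'count': 3}

{'items': [24, 1, 25], 'count': 3}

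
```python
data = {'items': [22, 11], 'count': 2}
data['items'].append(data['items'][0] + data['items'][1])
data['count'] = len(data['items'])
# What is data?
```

After line 1: data = {'items': [22, 11], 'count': 2}
After line 2 (append 22 + 11 = 33): data = {'items': [22, 11, 33], 'count': 2}
After line 3 (count = len(items) = 3): data = {'items': [22, 11, 33], 'count': 3}

{'items': [22, 11, 33], 'count': 3}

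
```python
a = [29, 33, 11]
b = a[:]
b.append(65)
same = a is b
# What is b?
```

After line 1: a = [29, 33, 11]
After line 2 (b = a[:] is a shallow copy, new object): a = [29, 33, 11], b = [29, 33, 11]
After line 3 (append only mutates b): a = [29, 33, 11], b = [29, 33, 11, 65]
After line 4 (same = a is b; different objects -> False): same = False

[29, 33, 11, 65]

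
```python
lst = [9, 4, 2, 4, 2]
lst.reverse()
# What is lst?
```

[2, 4, 2, 4, 9]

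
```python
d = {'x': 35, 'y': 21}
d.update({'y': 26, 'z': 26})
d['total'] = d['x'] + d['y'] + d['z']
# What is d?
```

After line 1: d = {'x': 35, 'y': 21}
After line 2 (y overwritten, z added): d = {'x': 35, 'y': 26, 'z': 26}
After line 3 (total = 35 + 26 + 26 = 87): d = {'x': 35, 'y': 26, 'z': 26, 'total': 87}

{'x': 35, 'y': 26, 'z': 26, 'total': 87}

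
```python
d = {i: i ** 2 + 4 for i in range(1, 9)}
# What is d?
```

{1: 5, 2: 8, 3: 13, 4: 20, 5: 29, 6: 40, 7: 53, 8: 68}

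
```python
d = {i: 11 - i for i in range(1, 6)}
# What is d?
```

{1: 10, 2: 9, 3: 8, 4: 7, 5: 6}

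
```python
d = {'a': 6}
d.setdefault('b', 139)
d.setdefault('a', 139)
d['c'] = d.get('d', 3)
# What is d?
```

After line 1: d = {'a': 6}
After line 2 (setdefault adds 'b'=139): d = {'a': 6, 'b': 139}
After line 3 (setdefault 'a' no-op, already exists): d = {'a': 6, 'b': 139}
After line 4 (get('d', 3) returns default since 'd' not in d): d = {'a': 6, 'b': 139, 'c': 3}

{'a': 6, 'b': 139, 'c': 3}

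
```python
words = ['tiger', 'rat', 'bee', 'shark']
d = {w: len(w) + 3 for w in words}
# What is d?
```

{'tiger': 8, 'rat': 6, 'bee': 6, 'shark': 8}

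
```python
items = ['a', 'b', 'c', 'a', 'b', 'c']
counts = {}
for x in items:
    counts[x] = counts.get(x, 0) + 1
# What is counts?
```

Initial: counts = {}, items = ['a', 'b', 'c', 'a', 'b', 'c']
See 'a': counts = {'a': 1}
See 'b': counts = {'a': 1, 'b': 1}
See 'c': counts = {'a': 1, 'b': 1, 'c': 1}
See 'a': counts = {'a': 2, 'b': 1, 'c': 1}
See 'b': counts = {'a': 2, 'b': 2, 'c': 1}
See 'c': counts = {'a': 2, 'b': 2, 'c': 2}

{'a': 2, 'b': 2, 'c': 2}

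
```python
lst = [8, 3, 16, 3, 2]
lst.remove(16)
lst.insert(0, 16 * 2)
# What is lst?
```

After line 1: lst = [8, 3, 16, 3, 2]
After line 2 (remove first 16): lst = [8, 3, 3, 2]
After line 3 (insert 32 at index 0): lst = [32, 8, 3, 3, 2]

[32, 8, 3, 3, 2]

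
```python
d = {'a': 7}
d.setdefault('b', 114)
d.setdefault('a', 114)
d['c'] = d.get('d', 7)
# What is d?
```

After line 1: d = {'a': 7}
After line 2 (setdefault adds 'b'=114): d = {'a': 7, 'b': 114}
After line 3 (setdefault 'a' no-op, already exists): d = {'a': 7, 'b': 114}
After line 4 (get('d', 7) returns default since 'd' not in d): d = {'a': 7, 'b': 114, 'c': 7}

{'a': 7, 'b': 114, 'c': 7}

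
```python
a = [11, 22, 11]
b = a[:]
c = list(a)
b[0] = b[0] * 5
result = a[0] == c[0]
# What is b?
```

After line 1: a = [11, 22, 11]
After line 2 (b = a[:], copy): a = [11, 22, 11], b = [11, 22, 11]
After line 3 (c = list(a) is a copy, new object): c = [11, 22, 11]
After line 4 (b[0] = 11 * 5 = 55; only b mutates (copy)): a = [11, 22, 11], b = [55, 22, 11], c = [11, 22, 11]
After line 5 (a[0] = 11, c[0] = 11; result = True)

[55, 22, 11]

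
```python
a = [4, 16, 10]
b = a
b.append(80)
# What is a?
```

After line 1: a = [4, 16, 10]
After line 2 (b = a is an alias, same object): a = [4, 16, 10], b = [4, 16, 10]
After line 3 (b.append mutates the shared list): a = [4, 16, 10, 80], b = [4, 16, 10, 80]

[4, 16, 10, 80]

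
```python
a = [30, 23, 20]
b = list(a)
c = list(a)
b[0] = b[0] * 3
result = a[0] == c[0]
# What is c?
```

After line 1: a = [30, 23, 20]
After line 2 (b = list(a), copy): a = [30, 23, 20], b = [30, 23, 20]
After line 3 (c = list(a) is a copy, new object): c = [30, 23, 20]
After line 4 (b[0] = 30 * 3 = 90; only b mutates (copy)): a = [30, 23, 20], b = [90, 23, 20], c = [30, 23, 20]
After line 5 (a[0] = 30, c[0] = 30; result = True)

[30, 23, 20]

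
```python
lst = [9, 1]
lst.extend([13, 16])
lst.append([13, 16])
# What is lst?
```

After line 1: lst = [9, 1]
After line 2 (extend unpacks [13, 16]): lst = [9, 1, 13, 16]
After line 3 (append adds [13, 16] as single element): lst = [9, 1, 13, 16, [13, 16]]

[9, 1, 13, 16, [13, 16]]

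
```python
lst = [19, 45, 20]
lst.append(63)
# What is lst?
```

[19, 45, 20, 63]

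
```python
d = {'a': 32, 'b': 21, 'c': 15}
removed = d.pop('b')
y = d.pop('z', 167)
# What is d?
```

After line 1: d = {'a': 32, 'b': 21, 'c': 15}
After line 2 (pop 'b' returns 21): d = {'a': 32, 'c': 15}, removed = 21
After line 3 (pop 'z' missing, returns default 167): d = {'a': 32, 'c': 15}, y = 167

{'a': 32, 'c': 15}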